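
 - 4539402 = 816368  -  5355770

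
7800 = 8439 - 639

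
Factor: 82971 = 3^3*  7^1*439^1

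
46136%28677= 17459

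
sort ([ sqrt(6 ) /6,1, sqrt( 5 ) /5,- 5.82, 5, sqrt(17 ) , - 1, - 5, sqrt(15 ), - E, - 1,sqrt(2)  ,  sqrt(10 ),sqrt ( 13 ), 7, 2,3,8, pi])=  [ - 5.82, - 5, - E,-1, - 1,sqrt( 6 ) /6,sqrt ( 5 ) /5,1, sqrt(2 ), 2,3, pi,sqrt( 10),sqrt( 13), sqrt( 15 ),sqrt( 17 ), 5, 7, 8]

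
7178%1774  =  82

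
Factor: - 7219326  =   - 2^1 * 3^1*1203221^1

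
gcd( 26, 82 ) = 2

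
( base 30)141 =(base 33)uv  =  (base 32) vt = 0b1111111101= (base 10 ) 1021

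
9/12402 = 1/1378 = 0.00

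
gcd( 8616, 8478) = 6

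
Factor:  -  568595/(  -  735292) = 2^(- 2)*5^1* 113719^1*183823^ (- 1)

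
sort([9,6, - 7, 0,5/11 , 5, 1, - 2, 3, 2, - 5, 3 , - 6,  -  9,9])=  [  -  9, - 7, -6 , - 5, - 2 , 0 , 5/11, 1, 2,  3 , 3,5, 6 , 9 , 9 ] 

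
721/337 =2 + 47/337 = 2.14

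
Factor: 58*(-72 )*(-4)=2^6*3^2*29^1= 16704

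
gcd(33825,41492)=451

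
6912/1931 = 6912/1931 = 3.58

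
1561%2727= 1561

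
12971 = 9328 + 3643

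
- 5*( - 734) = 3670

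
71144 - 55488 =15656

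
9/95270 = 9/95270 = 0.00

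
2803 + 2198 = 5001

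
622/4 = 155 + 1/2 = 155.50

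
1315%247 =80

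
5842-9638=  - 3796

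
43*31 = 1333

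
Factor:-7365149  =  -11^2*60869^1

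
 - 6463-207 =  - 6670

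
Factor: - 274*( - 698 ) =191252 = 2^2*137^1*349^1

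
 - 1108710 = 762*(-1455)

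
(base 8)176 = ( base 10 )126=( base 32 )3U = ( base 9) 150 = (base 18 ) 70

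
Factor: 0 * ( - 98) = 0 = 0^1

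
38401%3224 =2937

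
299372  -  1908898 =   -  1609526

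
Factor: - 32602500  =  -2^2*3^4*5^4*7^1*23^1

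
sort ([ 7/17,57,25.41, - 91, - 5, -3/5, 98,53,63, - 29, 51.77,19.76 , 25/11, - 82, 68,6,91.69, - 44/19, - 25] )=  [-91, - 82, - 29,-25 , - 5, - 44/19, - 3/5, 7/17,25/11, 6,19.76,25.41, 51.77,  53,57 , 63, 68,91.69,98]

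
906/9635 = 906/9635 = 0.09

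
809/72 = 11+17/72 = 11.24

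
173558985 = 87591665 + 85967320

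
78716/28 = 2811 + 2/7 = 2811.29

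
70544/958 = 35272/479= 73.64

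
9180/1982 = 4590/991 = 4.63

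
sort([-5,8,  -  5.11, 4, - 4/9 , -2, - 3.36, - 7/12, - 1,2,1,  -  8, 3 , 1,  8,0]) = [ - 8, - 5.11, - 5,-3.36,-2, - 1, - 7/12,-4/9,0,  1,  1,2 , 3, 4,  8,8]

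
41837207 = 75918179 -34080972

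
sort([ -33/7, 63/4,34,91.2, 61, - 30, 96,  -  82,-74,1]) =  [ - 82, -74,  -  30,  -  33/7, 1, 63/4,34, 61, 91.2 , 96]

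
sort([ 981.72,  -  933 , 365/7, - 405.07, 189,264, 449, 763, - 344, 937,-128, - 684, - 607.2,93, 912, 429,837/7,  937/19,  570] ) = [-933, - 684,-607.2, - 405.07, - 344, - 128,937/19, 365/7,93, 837/7,189, 264, 429, 449,570,763,912, 937,981.72]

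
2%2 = 0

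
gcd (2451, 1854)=3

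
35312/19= 1858+ 10/19 = 1858.53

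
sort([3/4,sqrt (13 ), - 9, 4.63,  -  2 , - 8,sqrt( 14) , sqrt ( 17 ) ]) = [ - 9, - 8, - 2,3/4,sqrt (13 ),sqrt( 14 ),sqrt(17) , 4.63]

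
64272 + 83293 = 147565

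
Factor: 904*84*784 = 59533824 = 2^9 * 3^1*7^3*113^1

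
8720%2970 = 2780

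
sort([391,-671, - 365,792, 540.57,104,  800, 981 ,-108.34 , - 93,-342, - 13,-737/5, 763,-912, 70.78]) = [-912, - 671,-365, - 342, - 737/5, - 108.34, - 93, -13, 70.78,104,391,540.57,763,792,800,981]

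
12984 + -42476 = - 29492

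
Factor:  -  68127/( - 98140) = 2^( - 2)*3^1*5^( - 1)* 7^(-1 )*701^( - 1) * 22709^1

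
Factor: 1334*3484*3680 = 2^8*5^1*13^1*23^2 * 29^1*67^1= 17103374080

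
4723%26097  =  4723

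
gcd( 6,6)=6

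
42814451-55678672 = - 12864221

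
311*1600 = 497600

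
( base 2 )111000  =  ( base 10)56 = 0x38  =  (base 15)3b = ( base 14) 40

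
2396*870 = 2084520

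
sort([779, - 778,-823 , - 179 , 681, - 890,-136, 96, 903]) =[-890, - 823, - 778,-179, - 136, 96, 681, 779,903] 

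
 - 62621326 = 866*( - 72311)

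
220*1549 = 340780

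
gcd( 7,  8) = 1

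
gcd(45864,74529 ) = 5733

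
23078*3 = 69234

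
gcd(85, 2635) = 85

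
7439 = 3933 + 3506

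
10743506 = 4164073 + 6579433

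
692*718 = 496856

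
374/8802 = 187/4401 = 0.04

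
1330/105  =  12  +  2/3 =12.67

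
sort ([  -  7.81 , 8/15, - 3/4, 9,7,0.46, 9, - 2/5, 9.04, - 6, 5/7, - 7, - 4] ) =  [-7.81, - 7,-6,-4, - 3/4, - 2/5, 0.46, 8/15, 5/7, 7,  9, 9 , 9.04]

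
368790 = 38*9705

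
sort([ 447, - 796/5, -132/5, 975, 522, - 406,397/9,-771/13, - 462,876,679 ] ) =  [  -  462,-406, - 796/5,-771/13, -132/5, 397/9, 447, 522 , 679, 876, 975 ] 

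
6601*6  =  39606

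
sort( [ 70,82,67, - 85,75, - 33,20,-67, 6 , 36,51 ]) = [ - 85,-67, - 33,6,20,36,51, 67,70,75,82 ]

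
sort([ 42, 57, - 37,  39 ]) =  [ - 37, 39, 42, 57 ]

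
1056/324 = 3+7/27 = 3.26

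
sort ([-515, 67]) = [ - 515,67 ] 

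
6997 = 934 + 6063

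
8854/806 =4427/403  =  10.99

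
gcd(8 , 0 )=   8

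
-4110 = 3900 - 8010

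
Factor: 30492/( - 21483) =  - 2^2 * 11^1*31^(  -  1 ) = -44/31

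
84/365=84/365 =0.23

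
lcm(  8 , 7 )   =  56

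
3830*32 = 122560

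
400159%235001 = 165158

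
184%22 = 8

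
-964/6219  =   - 964/6219 = - 0.16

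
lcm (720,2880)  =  2880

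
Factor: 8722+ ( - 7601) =1121 =19^1 * 59^1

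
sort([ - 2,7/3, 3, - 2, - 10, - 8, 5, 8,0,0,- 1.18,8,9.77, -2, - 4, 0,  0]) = [-10, - 8, - 4, -2, - 2, - 2 , - 1.18,  0,0,0 , 0,7/3, 3,5,8,8 , 9.77 ]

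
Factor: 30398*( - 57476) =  - 1747155448 = - 2^3 * 14369^1 * 15199^1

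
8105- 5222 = 2883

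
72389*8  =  579112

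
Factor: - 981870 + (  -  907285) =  - 1889155 = -5^1*377831^1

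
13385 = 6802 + 6583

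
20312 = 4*5078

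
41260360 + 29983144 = 71243504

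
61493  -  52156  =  9337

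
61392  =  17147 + 44245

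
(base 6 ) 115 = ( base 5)142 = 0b101111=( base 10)47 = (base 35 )1c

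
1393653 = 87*16019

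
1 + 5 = 6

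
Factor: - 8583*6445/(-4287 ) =18439145/1429 =5^1*1289^1*1429^ ( - 1)*2861^1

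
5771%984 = 851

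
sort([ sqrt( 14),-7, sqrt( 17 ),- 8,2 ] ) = [-8,  -  7, 2, sqrt( 14),sqrt(17 )]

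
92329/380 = 242  +  369/380 = 242.97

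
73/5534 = 73/5534 =0.01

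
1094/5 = 1094/5 = 218.80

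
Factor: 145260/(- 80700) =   -  9/5 = - 3^2 * 5^( - 1) 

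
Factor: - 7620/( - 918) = 2^1*3^( - 2)*5^1*17^ ( - 1 )*127^1=1270/153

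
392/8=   49  =  49.00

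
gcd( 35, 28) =7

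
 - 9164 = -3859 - 5305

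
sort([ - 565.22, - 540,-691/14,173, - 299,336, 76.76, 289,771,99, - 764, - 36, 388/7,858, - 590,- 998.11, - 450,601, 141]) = [ - 998.11,-764,-590, - 565.22, -540, - 450, - 299, - 691/14,  -  36,388/7,76.76,99,141,173, 289,336,601 , 771, 858]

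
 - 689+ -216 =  - 905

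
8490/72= 1415/12  =  117.92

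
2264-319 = 1945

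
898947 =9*99883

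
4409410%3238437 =1170973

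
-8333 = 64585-72918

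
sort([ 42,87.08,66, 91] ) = [42, 66, 87.08,  91]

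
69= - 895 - -964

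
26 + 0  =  26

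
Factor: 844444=2^2*107^1*1973^1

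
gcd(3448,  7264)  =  8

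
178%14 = 10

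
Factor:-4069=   -  13^1*313^1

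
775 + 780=1555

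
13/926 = 13/926 = 0.01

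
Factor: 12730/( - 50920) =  - 1/4 = -  2^( - 2)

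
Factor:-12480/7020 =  - 2^4*3^( - 2 ) =- 16/9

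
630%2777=630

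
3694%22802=3694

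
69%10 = 9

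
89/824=89/824 = 0.11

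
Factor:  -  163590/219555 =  - 38/51= - 2^1*3^( - 1)*17^ ( - 1)*19^1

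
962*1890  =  1818180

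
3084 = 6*514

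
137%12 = 5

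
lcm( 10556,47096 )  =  612248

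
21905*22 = 481910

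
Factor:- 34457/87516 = - 2^ ( - 2)*3^( - 2) * 11^( - 1 )*13^( - 1)*17^( - 1 ) * 34457^1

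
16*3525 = 56400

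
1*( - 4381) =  - 4381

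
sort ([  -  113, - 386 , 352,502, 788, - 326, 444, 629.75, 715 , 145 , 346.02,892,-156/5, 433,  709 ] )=[ - 386, - 326,-113, - 156/5, 145,346.02, 352,  433,444, 502, 629.75, 709, 715,  788,892 ] 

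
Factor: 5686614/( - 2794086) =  - 17^( - 1)*23^( - 1)*397^(-1 )*431^1*733^1 = -315923/155227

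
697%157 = 69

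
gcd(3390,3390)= 3390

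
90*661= 59490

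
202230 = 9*22470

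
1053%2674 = 1053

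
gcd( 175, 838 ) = 1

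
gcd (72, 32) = 8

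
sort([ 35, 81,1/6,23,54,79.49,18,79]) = [1/6,18, 23,35,54,79  ,  79.49, 81]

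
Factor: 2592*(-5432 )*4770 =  - 2^9*3^6*5^1*7^1* 53^1*97^1 = -67160378880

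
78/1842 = 13/307 = 0.04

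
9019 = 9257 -238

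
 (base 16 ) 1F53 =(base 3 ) 102000000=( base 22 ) gcb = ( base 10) 8019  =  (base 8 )17523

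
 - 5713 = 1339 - 7052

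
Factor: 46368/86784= 2^( - 3) * 3^1*7^1*23^1  *  113^( - 1 ) = 483/904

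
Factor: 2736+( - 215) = 2521 = 2521^1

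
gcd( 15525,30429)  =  621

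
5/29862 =5/29862=0.00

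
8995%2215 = 135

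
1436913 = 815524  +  621389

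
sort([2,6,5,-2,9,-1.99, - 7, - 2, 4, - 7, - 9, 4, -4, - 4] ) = [  -  9, - 7, - 7,- 4, - 4, - 2, - 2 , - 1.99,2, 4, 4,5, 6, 9]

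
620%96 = 44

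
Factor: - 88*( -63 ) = 5544= 2^3*3^2*7^1*11^1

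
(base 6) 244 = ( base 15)6a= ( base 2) 1100100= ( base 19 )55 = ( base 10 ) 100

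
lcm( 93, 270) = 8370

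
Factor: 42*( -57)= - 2394 =- 2^1*3^2*7^1*19^1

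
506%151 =53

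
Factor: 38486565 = 3^2 * 5^1 *13^1*65789^1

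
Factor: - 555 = -3^1*5^1*37^1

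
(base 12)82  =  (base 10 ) 98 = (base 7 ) 200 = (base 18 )58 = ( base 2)1100010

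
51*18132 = 924732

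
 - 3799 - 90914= -94713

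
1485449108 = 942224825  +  543224283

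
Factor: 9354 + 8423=29^1*613^1=17777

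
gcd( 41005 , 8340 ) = 695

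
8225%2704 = 113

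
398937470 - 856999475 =  -  458062005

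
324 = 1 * 324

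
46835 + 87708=134543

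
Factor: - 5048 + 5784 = 736 =2^5 * 23^1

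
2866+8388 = 11254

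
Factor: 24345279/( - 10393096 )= - 3477897/1484728 = - 2^( - 3)*3^4*7^( - 1 ) * 26513^( - 1 )*42937^1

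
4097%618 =389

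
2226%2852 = 2226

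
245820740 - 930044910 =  - 684224170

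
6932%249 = 209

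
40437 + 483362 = 523799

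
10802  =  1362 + 9440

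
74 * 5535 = 409590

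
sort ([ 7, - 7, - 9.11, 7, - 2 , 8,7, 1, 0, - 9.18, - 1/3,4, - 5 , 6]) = [ - 9.18, - 9.11,- 7, - 5, - 2, - 1/3, 0,  1,4, 6, 7,7, 7,8] 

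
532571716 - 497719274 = 34852442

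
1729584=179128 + 1550456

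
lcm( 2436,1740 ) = 12180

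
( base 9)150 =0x7e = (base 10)126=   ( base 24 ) 56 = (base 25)51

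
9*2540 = 22860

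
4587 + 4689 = 9276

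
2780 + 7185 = 9965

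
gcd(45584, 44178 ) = 74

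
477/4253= 477/4253 = 0.11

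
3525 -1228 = 2297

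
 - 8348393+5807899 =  -2540494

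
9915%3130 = 525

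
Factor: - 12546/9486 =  - 41/31 = - 31^ (-1 )*41^1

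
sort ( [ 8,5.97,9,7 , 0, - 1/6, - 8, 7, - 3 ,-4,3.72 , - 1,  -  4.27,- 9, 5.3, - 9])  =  [ - 9, - 9, - 8, - 4.27, - 4, - 3 , - 1, - 1/6, 0, 3.72,5.3, 5.97 , 7,7,  8 , 9]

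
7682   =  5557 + 2125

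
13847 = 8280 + 5567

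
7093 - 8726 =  - 1633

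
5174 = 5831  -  657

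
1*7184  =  7184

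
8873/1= 8873 =8873.00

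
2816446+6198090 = 9014536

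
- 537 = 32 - 569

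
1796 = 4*449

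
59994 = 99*606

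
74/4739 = 74/4739 =0.02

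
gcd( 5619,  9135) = 3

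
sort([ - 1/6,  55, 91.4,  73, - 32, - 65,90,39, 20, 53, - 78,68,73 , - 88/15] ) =[- 78,-65, - 32,-88/15, - 1/6,20 , 39,53,55,68,73,  73,90,91.4 ]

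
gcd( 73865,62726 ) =79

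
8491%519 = 187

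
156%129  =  27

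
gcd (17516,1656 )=4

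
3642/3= 1214= 1214.00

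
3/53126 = 3/53126  =  0.00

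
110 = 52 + 58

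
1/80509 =1/80509 = 0.00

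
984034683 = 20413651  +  963621032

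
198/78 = 2 + 7/13 = 2.54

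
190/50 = 19/5 = 3.80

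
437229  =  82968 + 354261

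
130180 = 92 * 1415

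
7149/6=1191 + 1/2  =  1191.50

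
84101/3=84101/3 = 28033.67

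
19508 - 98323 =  - 78815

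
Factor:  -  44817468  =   - 2^2 * 3^1*389^1*9601^1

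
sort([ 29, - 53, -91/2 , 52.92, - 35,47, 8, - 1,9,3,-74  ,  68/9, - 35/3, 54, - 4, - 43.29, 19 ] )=[-74, - 53 , - 91/2, - 43.29, - 35, - 35/3, - 4, - 1, 3, 68/9, 8 , 9, 19, 29, 47, 52.92,54]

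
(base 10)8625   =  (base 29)a7c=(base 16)21B1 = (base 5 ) 234000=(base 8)20661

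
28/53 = 28/53  =  0.53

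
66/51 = 22/17 = 1.29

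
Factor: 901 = 17^1*53^1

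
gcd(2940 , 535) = 5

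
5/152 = 5/152 = 0.03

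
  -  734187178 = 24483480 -758670658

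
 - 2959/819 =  - 4 + 317/819 = - 3.61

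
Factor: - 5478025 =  - 5^2*7^1*23^1*1361^1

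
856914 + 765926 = 1622840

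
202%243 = 202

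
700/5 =140=140.00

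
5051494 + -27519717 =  - 22468223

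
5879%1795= 494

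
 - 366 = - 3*122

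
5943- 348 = 5595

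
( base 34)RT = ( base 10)947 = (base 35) r2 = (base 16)3B3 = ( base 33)SN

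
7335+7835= 15170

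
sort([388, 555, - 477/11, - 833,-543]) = [ - 833,  -  543, - 477/11 , 388,555 ] 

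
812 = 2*406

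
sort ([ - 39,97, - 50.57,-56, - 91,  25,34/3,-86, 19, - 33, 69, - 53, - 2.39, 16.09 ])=[ - 91, - 86, - 56, - 53, - 50.57, - 39, - 33, - 2.39, 34/3,  16.09, 19,25 , 69,97]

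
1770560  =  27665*64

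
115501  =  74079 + 41422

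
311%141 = 29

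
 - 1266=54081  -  55347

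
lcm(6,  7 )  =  42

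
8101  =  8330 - 229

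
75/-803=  - 1 + 728/803= - 0.09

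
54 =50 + 4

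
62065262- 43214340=18850922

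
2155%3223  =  2155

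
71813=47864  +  23949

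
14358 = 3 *4786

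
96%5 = 1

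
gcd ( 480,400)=80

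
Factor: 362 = 2^1 * 181^1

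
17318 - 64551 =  - 47233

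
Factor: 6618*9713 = 64280634 = 2^1*3^1*11^1*883^1*1103^1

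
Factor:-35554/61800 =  - 17777/30900 = -2^(- 2)*3^(-1) * 5^(-2)*29^1*103^(  -  1 )*613^1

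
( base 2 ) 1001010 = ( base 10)74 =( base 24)32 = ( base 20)3E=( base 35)24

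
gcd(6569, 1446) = 1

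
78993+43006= 121999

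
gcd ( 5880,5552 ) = 8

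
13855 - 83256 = - 69401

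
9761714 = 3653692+6108022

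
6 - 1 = 5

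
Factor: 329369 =71^1 * 4639^1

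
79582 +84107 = 163689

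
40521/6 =13507/2 = 6753.50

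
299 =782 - 483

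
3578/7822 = 1789/3911 = 0.46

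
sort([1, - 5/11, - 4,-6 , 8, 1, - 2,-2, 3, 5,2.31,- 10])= [ - 10  ,-6,-4, - 2  , - 2, - 5/11, 1, 1, 2.31, 3, 5, 8]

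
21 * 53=1113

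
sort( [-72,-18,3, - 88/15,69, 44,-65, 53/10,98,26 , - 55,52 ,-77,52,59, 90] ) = [-77,-72,- 65, -55,  -  18, - 88/15,3,  53/10, 26,44 , 52,52, 59,69, 90,98]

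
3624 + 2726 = 6350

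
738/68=10 + 29/34 = 10.85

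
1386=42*33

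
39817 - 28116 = 11701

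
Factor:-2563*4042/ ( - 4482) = 3^(-3 ) * 11^1*43^1 * 47^1* 83^(  -  1)*233^1=5179823/2241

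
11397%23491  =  11397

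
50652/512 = 12663/128=98.93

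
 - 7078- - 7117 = 39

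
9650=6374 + 3276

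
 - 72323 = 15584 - 87907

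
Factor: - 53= - 53^1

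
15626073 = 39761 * 393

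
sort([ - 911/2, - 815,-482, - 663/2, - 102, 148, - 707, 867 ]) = [-815, - 707, - 482,-911/2, - 663/2, - 102, 148,867] 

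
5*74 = 370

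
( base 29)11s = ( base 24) 1DA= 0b1110000010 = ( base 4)32002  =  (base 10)898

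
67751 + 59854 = 127605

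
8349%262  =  227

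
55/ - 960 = - 1 + 181/192=- 0.06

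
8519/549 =8519/549 = 15.52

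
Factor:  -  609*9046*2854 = - 2^2*3^1*7^1*29^1*1427^1*4523^1 = - 15722725956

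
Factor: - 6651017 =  - 47^1 * 141511^1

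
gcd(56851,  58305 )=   1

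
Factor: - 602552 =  - 2^3*109^1*691^1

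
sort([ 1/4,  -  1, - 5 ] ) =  [-5,-1,1/4]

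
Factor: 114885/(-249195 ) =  - 207/449= - 3^2 * 23^1*449^( - 1 )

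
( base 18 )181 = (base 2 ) 111010101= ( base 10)469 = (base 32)EL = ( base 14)257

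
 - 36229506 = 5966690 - 42196196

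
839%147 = 104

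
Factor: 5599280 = 2^4 *5^1 * 69991^1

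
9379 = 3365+6014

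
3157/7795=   3157/7795 = 0.41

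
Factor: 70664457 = 3^1 * 83^1*283793^1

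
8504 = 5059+3445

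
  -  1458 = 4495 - 5953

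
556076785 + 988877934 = 1544954719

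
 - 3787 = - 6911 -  -3124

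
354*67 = 23718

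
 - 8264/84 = - 2066/21  =  - 98.38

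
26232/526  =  49 + 229/263 = 49.87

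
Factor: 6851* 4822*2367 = 2^1*3^2*13^1*17^1*31^1*263^1*2411^1   =  78195080574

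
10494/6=1749 = 1749.00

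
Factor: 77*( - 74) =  - 2^1*7^1*11^1*37^1 = - 5698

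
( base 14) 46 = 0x3E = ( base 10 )62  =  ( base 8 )76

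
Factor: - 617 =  - 617^1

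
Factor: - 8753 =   -  8753^1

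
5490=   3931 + 1559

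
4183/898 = 4 + 591/898 = 4.66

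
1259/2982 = 1259/2982 = 0.42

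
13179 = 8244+4935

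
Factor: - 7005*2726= - 2^1*3^1*5^1*29^1*47^1*467^1 = -19095630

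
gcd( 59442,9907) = 9907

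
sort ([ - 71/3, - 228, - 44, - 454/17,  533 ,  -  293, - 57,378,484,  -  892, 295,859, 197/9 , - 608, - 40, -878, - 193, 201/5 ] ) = [ - 892, - 878 , - 608, - 293, - 228, - 193, - 57,-44,-40, - 454/17, - 71/3,197/9,201/5, 295, 378, 484, 533, 859] 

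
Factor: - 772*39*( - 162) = 2^3*3^5* 13^1*193^1 =4877496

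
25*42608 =1065200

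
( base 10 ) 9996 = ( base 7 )41100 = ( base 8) 23414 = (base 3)111201020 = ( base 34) 8M0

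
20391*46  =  937986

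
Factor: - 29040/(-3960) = 2^1*3^(-1)*11^1  =  22/3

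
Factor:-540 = -2^2*3^3*5^1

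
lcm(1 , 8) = 8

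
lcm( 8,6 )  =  24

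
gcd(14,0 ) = 14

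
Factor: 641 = 641^1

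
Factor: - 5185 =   -  5^1*17^1*61^1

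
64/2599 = 64/2599= 0.02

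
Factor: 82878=2^1*3^1*19^1*727^1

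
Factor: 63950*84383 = 5396292850  =  2^1*5^2*13^1 *1279^1 * 6491^1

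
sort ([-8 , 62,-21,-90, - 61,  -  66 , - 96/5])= [  -  90,-66,  -  61, - 21,-96/5,  -  8,  62]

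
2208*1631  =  3601248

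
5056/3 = 5056/3 = 1685.33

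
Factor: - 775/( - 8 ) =2^( - 3 )*5^2*31^1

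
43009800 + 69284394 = 112294194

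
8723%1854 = 1307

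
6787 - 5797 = 990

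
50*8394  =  419700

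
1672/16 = 209/2 = 104.50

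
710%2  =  0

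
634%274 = 86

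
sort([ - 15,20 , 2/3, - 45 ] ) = [ - 45 ,- 15,2/3 , 20] 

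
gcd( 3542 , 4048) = 506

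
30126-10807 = 19319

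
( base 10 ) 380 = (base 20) J0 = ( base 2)101111100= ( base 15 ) 1A5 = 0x17C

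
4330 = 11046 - 6716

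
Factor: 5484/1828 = 3^1= 3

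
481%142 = 55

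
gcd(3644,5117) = 1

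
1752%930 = 822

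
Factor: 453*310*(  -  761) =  -2^1 *3^1*5^1*31^1*151^1*761^1=- 106867230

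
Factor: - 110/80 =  - 11/8 = - 2^( - 3 )*11^1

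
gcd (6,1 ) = 1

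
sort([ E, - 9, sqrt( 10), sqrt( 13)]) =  [ - 9, E, sqrt( 10),sqrt(13 ) ] 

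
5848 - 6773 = - 925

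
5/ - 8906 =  - 5/8906=- 0.00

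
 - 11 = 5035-5046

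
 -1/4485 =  -1/4485 =- 0.00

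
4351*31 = 134881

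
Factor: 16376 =2^3 * 23^1*89^1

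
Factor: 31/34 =2^ (-1 )*17^(- 1) *31^1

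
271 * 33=8943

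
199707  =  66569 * 3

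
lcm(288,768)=2304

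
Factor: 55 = 5^1*11^1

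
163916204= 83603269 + 80312935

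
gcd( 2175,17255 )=145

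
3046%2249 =797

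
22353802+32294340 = 54648142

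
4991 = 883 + 4108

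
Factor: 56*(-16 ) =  - 2^7 * 7^1 = -896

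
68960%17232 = 32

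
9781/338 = 9781/338 = 28.94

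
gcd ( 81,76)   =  1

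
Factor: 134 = 2^1*67^1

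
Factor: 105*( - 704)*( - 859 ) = 63497280 = 2^6*3^1*5^1*7^1 * 11^1*859^1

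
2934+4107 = 7041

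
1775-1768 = 7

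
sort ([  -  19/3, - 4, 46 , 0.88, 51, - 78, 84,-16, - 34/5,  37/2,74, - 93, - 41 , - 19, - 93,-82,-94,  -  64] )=[ - 94,-93,-93, - 82 , - 78, - 64, - 41, -19 , - 16,-34/5, - 19/3,- 4, 0.88,  37/2, 46, 51, 74, 84]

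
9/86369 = 9/86369 = 0.00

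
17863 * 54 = 964602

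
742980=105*7076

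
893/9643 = 893/9643 = 0.09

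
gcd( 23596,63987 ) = 1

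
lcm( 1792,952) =30464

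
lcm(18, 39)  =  234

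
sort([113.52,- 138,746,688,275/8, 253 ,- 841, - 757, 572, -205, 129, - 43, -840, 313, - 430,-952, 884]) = [ - 952,-841, - 840, - 757, - 430, - 205, - 138, - 43, 275/8, 113.52,129, 253 , 313, 572,  688,746,884 ] 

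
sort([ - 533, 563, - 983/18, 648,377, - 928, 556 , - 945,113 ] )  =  [ - 945, - 928, - 533,-983/18,113, 377, 556, 563, 648]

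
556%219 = 118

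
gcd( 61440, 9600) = 1920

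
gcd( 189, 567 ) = 189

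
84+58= 142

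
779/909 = 779/909 = 0.86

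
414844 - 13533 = 401311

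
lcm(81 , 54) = 162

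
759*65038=49363842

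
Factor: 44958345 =3^1*5^1*41^2*1783^1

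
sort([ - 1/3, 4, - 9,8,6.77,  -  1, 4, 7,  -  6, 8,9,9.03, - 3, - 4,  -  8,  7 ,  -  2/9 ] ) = [ - 9, - 8,  -  6,-4,-3,  -  1,-1/3, - 2/9,4, 4, 6.77, 7, 7, 8,8,9,9.03 ]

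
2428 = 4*607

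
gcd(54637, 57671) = 1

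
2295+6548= 8843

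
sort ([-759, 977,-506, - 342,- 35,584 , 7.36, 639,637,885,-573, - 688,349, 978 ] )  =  [ - 759,-688, - 573, - 506, - 342 ,- 35,7.36,349,584,637, 639,885,977,978 ]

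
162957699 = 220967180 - 58009481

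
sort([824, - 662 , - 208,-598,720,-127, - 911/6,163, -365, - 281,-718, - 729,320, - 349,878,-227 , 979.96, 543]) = [ - 729, - 718, - 662,-598,-365,  -  349,- 281,-227,-208, - 911/6,- 127,163,320,543  ,  720,824,878, 979.96]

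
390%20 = 10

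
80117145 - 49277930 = 30839215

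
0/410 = 0 = 0.00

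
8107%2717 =2673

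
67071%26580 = 13911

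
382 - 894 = - 512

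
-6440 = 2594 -9034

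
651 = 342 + 309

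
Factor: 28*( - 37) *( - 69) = 2^2*3^1*7^1*23^1 * 37^1 = 71484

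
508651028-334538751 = 174112277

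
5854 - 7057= - 1203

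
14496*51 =739296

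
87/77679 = 29/25893 =0.00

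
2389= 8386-5997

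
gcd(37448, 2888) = 8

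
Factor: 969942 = 2^1  *  3^1*139^1 * 1163^1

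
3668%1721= 226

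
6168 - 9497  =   - 3329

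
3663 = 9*407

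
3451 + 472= 3923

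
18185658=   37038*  491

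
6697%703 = 370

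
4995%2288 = 419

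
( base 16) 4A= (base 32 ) 2A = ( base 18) 42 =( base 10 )74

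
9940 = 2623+7317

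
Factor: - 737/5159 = - 7^( - 1 )= - 1/7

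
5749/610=9 + 259/610 = 9.42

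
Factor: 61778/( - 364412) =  -79/466 = - 2^( - 1)*79^1*233^( - 1) 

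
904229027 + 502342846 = 1406571873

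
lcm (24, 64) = 192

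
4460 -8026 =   -  3566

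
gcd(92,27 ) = 1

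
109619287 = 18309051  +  91310236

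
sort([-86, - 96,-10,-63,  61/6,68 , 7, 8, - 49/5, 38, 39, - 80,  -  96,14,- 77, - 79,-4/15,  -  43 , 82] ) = [ - 96, - 96, - 86, - 80, - 79, - 77,  -  63 , - 43, - 10,  -  49/5, - 4/15,7, 8,  61/6,14,  38,39,68  ,  82 ]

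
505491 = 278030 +227461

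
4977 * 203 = 1010331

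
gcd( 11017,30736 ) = 1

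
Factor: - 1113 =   -  3^1*7^1 *53^1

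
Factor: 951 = 3^1*317^1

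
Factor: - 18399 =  - 3^1*6133^1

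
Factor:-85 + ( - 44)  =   - 129 = -3^1*43^1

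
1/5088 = 1/5088 = 0.00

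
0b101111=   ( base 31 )1G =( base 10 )47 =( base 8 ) 57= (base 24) 1N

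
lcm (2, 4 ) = 4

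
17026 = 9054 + 7972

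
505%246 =13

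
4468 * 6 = 26808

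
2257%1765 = 492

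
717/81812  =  717/81812 = 0.01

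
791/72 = 10 + 71/72 =10.99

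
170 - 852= - 682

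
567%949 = 567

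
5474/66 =82+31/33 = 82.94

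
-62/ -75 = 62/75= 0.83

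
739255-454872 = 284383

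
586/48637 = 586/48637 = 0.01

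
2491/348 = 2491/348= 7.16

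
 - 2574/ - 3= 858/1 = 858.00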